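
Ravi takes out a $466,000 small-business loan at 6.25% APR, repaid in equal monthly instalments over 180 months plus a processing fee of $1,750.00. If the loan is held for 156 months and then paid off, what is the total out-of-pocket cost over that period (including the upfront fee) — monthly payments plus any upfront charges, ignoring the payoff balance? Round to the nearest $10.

$625,060

At 6.25% the monthly rate is 0.0052083, so the payment is 466,000 × 0.0052083 / (1 − 1.0052083^−180) = $3,995.59.
Total outlay = 156 × $3,995.59 + $1,750.00 = $625,062.04.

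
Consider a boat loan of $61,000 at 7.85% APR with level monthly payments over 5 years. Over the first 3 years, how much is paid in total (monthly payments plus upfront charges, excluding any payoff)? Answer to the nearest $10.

$44,370

Monthly rate = 7.85%/12 = 0.0065417; payment = 61,000 × 0.0065417 / (1 − (1+0.0065417)^−60) = $1,232.49.
Total outlay = 36 × $1,232.49 = $44,369.64.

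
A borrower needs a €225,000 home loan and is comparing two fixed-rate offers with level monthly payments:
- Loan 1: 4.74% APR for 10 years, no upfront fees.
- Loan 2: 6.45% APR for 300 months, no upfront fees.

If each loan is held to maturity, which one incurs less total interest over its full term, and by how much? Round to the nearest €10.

Loan 1 by €170,700

Loan 1: monthly rate = 4.74%/12 = 0.0039500; payment = 225,000 × 0.0039500 / (1 − (1+0.0039500)^−120) = €2,357.98.
Total interest on Loan 1 = 120 × €2,357.98 − €225,000 = €57,957.60.
Loan 2: at 6.45% the monthly rate is 0.0053750, so the payment is 225,000 × 0.0053750 / (1 − 1.0053750^−300) = €1,512.19.
Total interest on Loan 2 = 300 × €1,512.19 − €225,000 = €228,657.00.
Loan 1 is lower by €170,699.40.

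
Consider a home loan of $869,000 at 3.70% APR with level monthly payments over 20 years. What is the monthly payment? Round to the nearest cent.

$5,129.62

Monthly rate = 3.7%/12 = 0.0030833; payment = 869,000 × 0.0030833 / (1 − (1+0.0030833)^−240) = $5,129.62.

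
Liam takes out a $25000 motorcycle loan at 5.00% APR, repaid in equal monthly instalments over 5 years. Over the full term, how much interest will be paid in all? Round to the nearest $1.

Monthly rate = 5%/12 = 0.0041667; payment = 25,000 × 0.0041667 / (1 − (1+0.0041667)^−60) = $471.78.
Total paid = 60 × $471.78 = $28,306.80; interest = $28,306.80 − $25,000 = $3,306.80.

$3,307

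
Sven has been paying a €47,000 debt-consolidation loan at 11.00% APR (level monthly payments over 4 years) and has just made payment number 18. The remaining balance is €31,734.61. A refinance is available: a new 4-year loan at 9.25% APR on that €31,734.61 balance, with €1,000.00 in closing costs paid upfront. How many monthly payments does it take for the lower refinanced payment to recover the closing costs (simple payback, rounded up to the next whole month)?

Current payment = 47,000 × 11%/12 / (1 − (1+0.0091667)^−48) = €1,214.74.
Refinanced payment = 31,734.61 × 0.0077083 / (1 − (1+0.0077083)^−48) = €793.49.
Monthly savings = €1,214.74 − €793.49 = €421.25.
Break-even = €1,000.00 / €421.25 = 2.37 → 3 months.

3 months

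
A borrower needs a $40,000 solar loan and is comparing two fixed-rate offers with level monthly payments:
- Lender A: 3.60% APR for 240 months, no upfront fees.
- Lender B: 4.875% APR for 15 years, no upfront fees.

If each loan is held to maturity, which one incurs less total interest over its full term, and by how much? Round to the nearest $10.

Lender A: at 3.60% the monthly rate is 0.0030000, so the payment is 40,000 × 0.0030000 / (1 − 1.0030000^−240) = $234.04.
Total interest on Lender A = 240 × $234.04 − $40,000 = $16,169.60.
Lender B: monthly rate = 4.875%/12 = 0.0040625; payment = 40,000 × 0.0040625 / (1 − (1+0.0040625)^−180) = $313.72.
Total interest on Lender B = 180 × $313.72 − $40,000 = $16,469.60.
Lender A is lower by $300.00.

Lender A by $300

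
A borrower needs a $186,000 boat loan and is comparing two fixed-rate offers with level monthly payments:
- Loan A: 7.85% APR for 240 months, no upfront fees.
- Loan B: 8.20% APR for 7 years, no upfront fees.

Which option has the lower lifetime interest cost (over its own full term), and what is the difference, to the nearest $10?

Loan A: at 7.85% the monthly rate is 0.0065417, so the payment is 186,000 × 0.0065417 / (1 − 1.0065417^−240) = $1,538.46.
Total interest on Loan A = 240 × $1,538.46 − $186,000 = $183,230.40.
Loan B: monthly rate = 8.2%/12 = 0.0068333; payment = 186,000 × 0.0068333 / (1 − (1+0.0068333)^−84) = $2,917.60.
Total interest on Loan B = 84 × $2,917.60 − $186,000 = $59,078.40.
Loan B is lower by $124,152.00.

Loan B by $124,150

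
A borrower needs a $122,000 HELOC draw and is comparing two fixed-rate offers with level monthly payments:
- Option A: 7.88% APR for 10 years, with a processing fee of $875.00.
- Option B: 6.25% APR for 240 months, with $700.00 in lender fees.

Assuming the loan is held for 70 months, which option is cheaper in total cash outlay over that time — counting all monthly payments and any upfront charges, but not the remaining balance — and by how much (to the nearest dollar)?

Option B by $40,827

Option A: at 7.88% the monthly rate is 0.0065667, so the payment is 122,000 × 0.0065667 / (1 − 1.0065667^−120) = $1,472.47.
Option B: at 6.25% the monthly rate is 0.0052083, so the payment is 122,000 × 0.0052083 / (1 − 1.0052083^−240) = $891.73.
Over 70 months: Option A costs 70 × $1,472.47 + $875.00 = $103,947.90; Option B costs 70 × $891.73 + $700.00 = $63,121.10.
Option B is cheaper by $103,947.90 − $63,121.10 = $40,826.80.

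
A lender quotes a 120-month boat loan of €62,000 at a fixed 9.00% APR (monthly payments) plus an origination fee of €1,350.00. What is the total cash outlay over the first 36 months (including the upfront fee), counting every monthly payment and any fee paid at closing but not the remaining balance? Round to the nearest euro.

€29,624

Monthly rate = 9%/12 = 0.0075000; payment = 62,000 × 0.0075000 / (1 − (1+0.0075000)^−120) = €785.39.
Total outlay = 36 × €785.39 + €1,350.00 = €29,624.04.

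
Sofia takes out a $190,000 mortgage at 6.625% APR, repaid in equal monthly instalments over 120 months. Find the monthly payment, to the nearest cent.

$2,169.52

Monthly rate = 6.625%/12 = 0.0055208; payment = 190,000 × 0.0055208 / (1 − (1+0.0055208)^−120) = $2,169.52.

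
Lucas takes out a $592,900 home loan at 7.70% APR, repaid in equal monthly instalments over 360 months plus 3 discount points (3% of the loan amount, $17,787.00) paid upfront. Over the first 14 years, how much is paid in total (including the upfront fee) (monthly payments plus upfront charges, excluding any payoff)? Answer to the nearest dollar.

At 7.70% the monthly rate is 0.0064167, so the payment is 592,900 × 0.0064167 / (1 − 1.0064167^−360) = $4,227.14.
Total outlay = 168 × $4,227.14 + $17,787.00 = $727,946.52.

$727,947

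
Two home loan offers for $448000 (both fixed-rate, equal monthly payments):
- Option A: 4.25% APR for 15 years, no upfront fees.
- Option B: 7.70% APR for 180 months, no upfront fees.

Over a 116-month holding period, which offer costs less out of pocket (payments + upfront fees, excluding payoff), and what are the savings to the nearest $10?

Option A by $96,730

Option A: at 4.25% the monthly rate is 0.0035417, so the payment is 448,000 × 0.0035417 / (1 − 1.0035417^−180) = $3,370.21.
Option B: monthly rate = 7.7%/12 = 0.0064167; payment = 448,000 × 0.0064167 / (1 − (1+0.0064167)^−180) = $4,204.09.
Over 116 months: Option A costs 116 × $3,370.21 = $390,944.36; Option B costs 116 × $4,204.09 = $487,674.44.
Option A is cheaper by $487,674.44 − $390,944.36 = $96,730.08.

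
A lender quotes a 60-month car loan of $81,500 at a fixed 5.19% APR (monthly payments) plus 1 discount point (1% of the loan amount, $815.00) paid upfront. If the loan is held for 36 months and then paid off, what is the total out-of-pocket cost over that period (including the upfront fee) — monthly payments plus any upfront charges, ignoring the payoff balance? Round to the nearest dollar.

Monthly rate = 5.19%/12 = 0.0043250; payment = 81,500 × 0.0043250 / (1 − (1+0.0043250)^−60) = $1,545.11.
Total outlay = 36 × $1,545.11 + $815.00 = $56,438.96.

$56,439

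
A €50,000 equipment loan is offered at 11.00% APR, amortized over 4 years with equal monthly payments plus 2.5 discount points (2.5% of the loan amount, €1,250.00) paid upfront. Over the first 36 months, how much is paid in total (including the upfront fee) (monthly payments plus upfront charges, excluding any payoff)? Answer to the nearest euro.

€47,772

At 11.00% the monthly rate is 0.0091667, so the payment is 50,000 × 0.0091667 / (1 − 1.0091667^−48) = €1,292.28.
Total outlay = 36 × €1,292.28 + €1,250.00 = €47,772.08.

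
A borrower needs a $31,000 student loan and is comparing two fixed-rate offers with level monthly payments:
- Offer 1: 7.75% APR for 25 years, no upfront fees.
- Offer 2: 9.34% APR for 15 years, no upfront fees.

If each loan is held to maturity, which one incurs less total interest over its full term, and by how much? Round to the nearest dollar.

Offer 1: monthly rate = 7.75%/12 = 0.0064583; payment = 31,000 × 0.0064583 / (1 − (1+0.0064583)^−300) = $234.15.
Total interest on Offer 1 = 300 × $234.15 − $31,000 = $39,245.00.
Offer 2: at 9.34% the monthly rate is 0.0077833, so the payment is 31,000 × 0.0077833 / (1 − 1.0077833^−180) = $320.72.
Total interest on Offer 2 = 180 × $320.72 − $31,000 = $26,729.60.
Offer 2 is lower by $12,515.40.

Offer 2 by $12,515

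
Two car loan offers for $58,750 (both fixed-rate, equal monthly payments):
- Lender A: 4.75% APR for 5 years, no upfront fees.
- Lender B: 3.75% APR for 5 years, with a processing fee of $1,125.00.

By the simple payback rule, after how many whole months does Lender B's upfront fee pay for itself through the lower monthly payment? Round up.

Lender A: monthly rate = 4.75%/12 = 0.0039583; payment = 58,750 × 0.0039583 / (1 − (1+0.0039583)^−60) = $1,101.97.
Lender B: at 3.75% the monthly rate is 0.0031250, so the payment is 58,750 × 0.0031250 / (1 − 1.0031250^−60) = $1,075.36.
Monthly savings = $1,101.97 − $1,075.36 = $26.61.
Break-even = $1,125.00 / $26.61 = 42.28 → 43 months.

43 months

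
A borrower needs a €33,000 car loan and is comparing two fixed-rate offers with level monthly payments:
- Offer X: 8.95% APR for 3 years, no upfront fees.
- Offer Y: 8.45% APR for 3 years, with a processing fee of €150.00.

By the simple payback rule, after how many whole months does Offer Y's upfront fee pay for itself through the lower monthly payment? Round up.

Offer X: monthly rate = 8.95%/12 = 0.0074583; payment = 33,000 × 0.0074583 / (1 − (1+0.0074583)^−36) = €1,048.62.
Offer Y: at 8.45% the monthly rate is 0.0070417, so the payment is 33,000 × 0.0070417 / (1 − 1.0070417^−36) = €1,040.96.
Monthly savings = €1,048.62 − €1,040.96 = €7.66.
Break-even = €150.00 / €7.66 = 19.58 → 20 months.

20 months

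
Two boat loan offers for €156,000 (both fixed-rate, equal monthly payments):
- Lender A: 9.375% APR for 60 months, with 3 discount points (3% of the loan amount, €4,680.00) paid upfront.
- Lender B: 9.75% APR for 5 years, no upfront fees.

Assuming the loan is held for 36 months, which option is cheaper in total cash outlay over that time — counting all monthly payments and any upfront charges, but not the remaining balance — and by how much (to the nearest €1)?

Lender A: at 9.375% the monthly rate is 0.0078125, so the payment is 156,000 × 0.0078125 / (1 − 1.0078125^−60) = €3,266.77.
Lender B: at 9.75% the monthly rate is 0.0081250, so the payment is 156,000 × 0.0081250 / (1 − 1.0081250^−60) = €3,295.38.
Over 36 months: Lender A costs 36 × €3,266.77 + €4,680.00 = €122,283.72; Lender B costs 36 × €3,295.38 = €118,633.68.
Lender B is cheaper by €122,283.72 − €118,633.68 = €3,650.04.

Lender B by €3,650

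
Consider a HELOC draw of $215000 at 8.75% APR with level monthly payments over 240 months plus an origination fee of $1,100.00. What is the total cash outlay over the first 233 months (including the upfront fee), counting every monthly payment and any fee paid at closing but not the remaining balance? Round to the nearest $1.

At 8.75% the monthly rate is 0.0072917, so the payment is 215,000 × 0.0072917 / (1 − 1.0072917^−240) = $1,899.98.
Total outlay = 233 × $1,899.98 + $1,100.00 = $443,795.34.

$443,795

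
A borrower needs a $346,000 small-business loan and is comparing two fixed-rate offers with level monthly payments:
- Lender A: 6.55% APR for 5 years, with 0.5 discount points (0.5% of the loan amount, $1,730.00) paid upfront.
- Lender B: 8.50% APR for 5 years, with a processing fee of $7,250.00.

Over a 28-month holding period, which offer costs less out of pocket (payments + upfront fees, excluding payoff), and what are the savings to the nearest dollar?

Lender A by $14,500

Lender A: at 6.55% the monthly rate is 0.0054583, so the payment is 346,000 × 0.0054583 / (1 − 1.0054583^−60) = $6,777.99.
Lender B: monthly rate = 8.5%/12 = 0.0070833; payment = 346,000 × 0.0070833 / (1 − (1+0.0070833)^−60) = $7,098.72.
Over 28 months: Lender A costs 28 × $6,777.99 + $1,730.00 = $191,513.72; Lender B costs 28 × $7,098.72 + $7,250.00 = $206,014.16.
Lender A is cheaper by $206,014.16 − $191,513.72 = $14,500.44.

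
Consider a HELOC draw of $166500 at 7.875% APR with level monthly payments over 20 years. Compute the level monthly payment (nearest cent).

At 7.875% the monthly rate is 0.0065625, so the payment is 166,500 × 0.0065625 / (1 − 1.0065625^−240) = $1,379.75.

$1,379.75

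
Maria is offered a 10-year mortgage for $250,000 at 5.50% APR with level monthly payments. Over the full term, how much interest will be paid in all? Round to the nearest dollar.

At 5.50% the monthly rate is 0.0045833, so the payment is 250,000 × 0.0045833 / (1 − 1.0045833^−120) = $2,713.16.
Total paid = 120 × $2,713.16 = $325,579.20; interest = $325,579.20 − $250,000 = $75,579.20.

$75,579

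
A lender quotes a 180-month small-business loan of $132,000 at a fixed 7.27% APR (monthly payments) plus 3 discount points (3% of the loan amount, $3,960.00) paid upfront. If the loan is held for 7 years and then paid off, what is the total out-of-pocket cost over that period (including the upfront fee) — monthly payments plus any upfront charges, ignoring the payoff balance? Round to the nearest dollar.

Monthly rate = 7.27%/12 = 0.0060583; payment = 132,000 × 0.0060583 / (1 − (1+0.0060583)^−180) = $1,206.47.
Total outlay = 84 × $1,206.47 + $3,960.00 = $105,303.48.

$105,303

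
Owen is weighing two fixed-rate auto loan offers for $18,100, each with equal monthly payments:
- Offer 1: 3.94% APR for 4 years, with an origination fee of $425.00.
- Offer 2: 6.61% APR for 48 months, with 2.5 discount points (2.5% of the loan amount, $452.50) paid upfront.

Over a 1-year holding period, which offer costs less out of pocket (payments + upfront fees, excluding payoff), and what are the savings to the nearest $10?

Offer 1: monthly rate = 3.94%/12 = 0.0032833; payment = 18,100 × 0.0032833 / (1 − (1+0.0032833)^−48) = $408.20.
Offer 2: at 6.61% the monthly rate is 0.0055083, so the payment is 18,100 × 0.0055083 / (1 − 1.0055083^−48) = $430.16.
Over 12 months: Offer 1 costs 12 × $408.20 + $425.00 = $5,323.40; Offer 2 costs 12 × $430.16 + $452.50 = $5,614.42.
Offer 1 is cheaper by $5,614.42 − $5,323.40 = $291.02.

Offer 1 by $290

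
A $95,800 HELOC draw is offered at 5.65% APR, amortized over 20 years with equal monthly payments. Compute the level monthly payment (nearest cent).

Monthly rate = 5.65%/12 = 0.0047083; payment = 95,800 × 0.0047083 / (1 − (1+0.0047083)^−240) = $667.14.

$667.14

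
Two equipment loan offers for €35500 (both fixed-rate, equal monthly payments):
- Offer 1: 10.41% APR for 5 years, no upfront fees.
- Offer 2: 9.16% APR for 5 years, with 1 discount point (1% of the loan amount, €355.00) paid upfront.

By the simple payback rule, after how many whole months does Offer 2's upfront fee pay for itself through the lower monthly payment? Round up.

Offer 1: monthly rate = 10.41%/12 = 0.0086750; payment = 35,500 × 0.0086750 / (1 − (1+0.0086750)^−60) = €761.45.
Offer 2: monthly rate = 9.16%/12 = 0.0076333; payment = 35,500 × 0.0076333 / (1 − (1+0.0076333)^−60) = €739.68.
Monthly savings = €761.45 − €739.68 = €21.77.
Break-even = €355.00 / €21.77 = 16.31 → 17 months.

17 months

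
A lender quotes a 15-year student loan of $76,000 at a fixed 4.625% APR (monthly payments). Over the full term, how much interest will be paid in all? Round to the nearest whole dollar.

$29,527

At 4.625% the monthly rate is 0.0038542, so the payment is 76,000 × 0.0038542 / (1 − 1.0038542^−180) = $586.26.
Total paid = 180 × $586.26 = $105,526.80; interest = $105,526.80 − $76,000 = $29,526.80.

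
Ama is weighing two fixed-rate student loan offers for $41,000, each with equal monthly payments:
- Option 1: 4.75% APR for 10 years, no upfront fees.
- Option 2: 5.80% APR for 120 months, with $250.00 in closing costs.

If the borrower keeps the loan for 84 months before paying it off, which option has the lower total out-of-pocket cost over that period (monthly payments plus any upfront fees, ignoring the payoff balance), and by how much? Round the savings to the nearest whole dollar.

Option 1: at 4.75% the monthly rate is 0.0039583, so the payment is 41,000 × 0.0039583 / (1 − 1.0039583^−120) = $429.88.
Option 2: monthly rate = 5.8%/12 = 0.0048333; payment = 41,000 × 0.0048333 / (1 − (1+0.0048333)^−120) = $451.08.
Over 84 months: Option 1 costs 84 × $429.88 = $36,109.92; Option 2 costs 84 × $451.08 + $250.00 = $38,140.72.
Option 1 is cheaper by $38,140.72 − $36,109.92 = $2,030.80.

Option 1 by $2,031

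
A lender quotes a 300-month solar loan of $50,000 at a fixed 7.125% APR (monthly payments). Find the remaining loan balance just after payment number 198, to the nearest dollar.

With monthly rate i = 7.125%/12 = 0.0059375, the balance after k of n payments is P · [(1+i)^n − (1+i)^k] / [(1+i)^n − 1].
(1+0.0059375)^300 = 5.90608251 and (1+0.0059375)^198 = 3.22892291, so the balance is 50,000 × (5.90608251 − 3.22892291) / (5.90608251 − 1) = $27,284.09.

$27,284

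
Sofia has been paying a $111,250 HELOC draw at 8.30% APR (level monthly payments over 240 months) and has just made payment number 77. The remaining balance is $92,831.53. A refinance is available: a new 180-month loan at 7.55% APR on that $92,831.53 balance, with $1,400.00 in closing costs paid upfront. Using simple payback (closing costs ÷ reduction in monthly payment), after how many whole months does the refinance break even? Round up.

Current payment = 111,250 × 8.3%/12 / (1 − (1+0.0069167)^−240) = $951.42.
Refinanced payment = 92,831.53 × 0.0062917 / (1 − (1+0.0062917)^−180) = $863.20.
Monthly savings = $951.42 − $863.20 = $88.22.
Break-even = $1,400.00 / $88.22 = 15.87 → 16 months.

16 months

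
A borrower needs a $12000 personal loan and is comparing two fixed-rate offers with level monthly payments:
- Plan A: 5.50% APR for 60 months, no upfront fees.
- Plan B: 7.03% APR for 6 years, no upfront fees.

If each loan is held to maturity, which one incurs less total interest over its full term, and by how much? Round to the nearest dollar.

Plan A by $990

Plan A: monthly rate = 5.5%/12 = 0.0045833; payment = 12,000 × 0.0045833 / (1 − (1+0.0045833)^−60) = $229.21.
Total interest on Plan A = 60 × $229.21 − $12,000 = $1,752.60.
Plan B: at 7.03% the monthly rate is 0.0058583, so the payment is 12,000 × 0.0058583 / (1 − 1.0058583^−72) = $204.76.
Total interest on Plan B = 72 × $204.76 − $12,000 = $2,742.72.
Plan A is lower by $990.12.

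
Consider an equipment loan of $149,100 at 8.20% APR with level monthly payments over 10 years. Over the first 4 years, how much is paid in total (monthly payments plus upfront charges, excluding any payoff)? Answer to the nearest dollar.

$87,590

Monthly rate = 8.2%/12 = 0.0068333; payment = 149,100 × 0.0068333 / (1 − (1+0.0068333)^−120) = $1,824.79.
Total outlay = 48 × $1,824.79 = $87,589.92.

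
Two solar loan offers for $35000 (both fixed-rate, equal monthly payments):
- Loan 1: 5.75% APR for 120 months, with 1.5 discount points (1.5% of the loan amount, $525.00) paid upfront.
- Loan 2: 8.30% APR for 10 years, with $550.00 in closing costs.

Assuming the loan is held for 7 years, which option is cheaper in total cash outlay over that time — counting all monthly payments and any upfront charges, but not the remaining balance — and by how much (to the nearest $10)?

Loan 1 by $3,890

Loan 1: at 5.75% the monthly rate is 0.0047917, so the payment is 35,000 × 0.0047917 / (1 − 1.0047917^−120) = $384.19.
Loan 2: monthly rate = 8.3%/12 = 0.0069167; payment = 35,000 × 0.0069167 / (1 − (1+0.0069167)^−120) = $430.22.
Over 84 months: Loan 1 costs 84 × $384.19 + $525.00 = $32,796.96; Loan 2 costs 84 × $430.22 + $550.00 = $36,688.48.
Loan 1 is cheaper by $36,688.48 − $32,796.96 = $3,891.52.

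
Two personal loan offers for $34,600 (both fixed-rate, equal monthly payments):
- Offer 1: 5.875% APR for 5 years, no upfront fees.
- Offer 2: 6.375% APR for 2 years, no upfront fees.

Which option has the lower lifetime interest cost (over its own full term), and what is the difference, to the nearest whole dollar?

Offer 2 by $3,070

Offer 1: at 5.875% the monthly rate is 0.0048958, so the payment is 34,600 × 0.0048958 / (1 − 1.0048958^−60) = $666.91.
Total interest on Offer 1 = 60 × $666.91 − $34,600 = $5,414.60.
Offer 2: monthly rate = 6.375%/12 = 0.0053125; payment = 34,600 × 0.0053125 / (1 − (1+0.0053125)^−24) = $1,539.35.
Total interest on Offer 2 = 24 × $1,539.35 − $34,600 = $2,344.40.
Offer 2 is lower by $3,070.20.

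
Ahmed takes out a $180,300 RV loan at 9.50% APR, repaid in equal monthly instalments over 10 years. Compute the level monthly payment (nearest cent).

$2,333.04

At 9.50% the monthly rate is 0.0079167, so the payment is 180,300 × 0.0079167 / (1 − 1.0079167^−120) = $2,333.04.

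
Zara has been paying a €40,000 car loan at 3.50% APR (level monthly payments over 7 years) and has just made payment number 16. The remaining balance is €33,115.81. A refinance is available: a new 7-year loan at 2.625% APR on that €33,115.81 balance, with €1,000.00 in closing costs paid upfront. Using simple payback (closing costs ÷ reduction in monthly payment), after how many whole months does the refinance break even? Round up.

Current payment = 40,000 × 3.5%/12 / (1 − (1+0.0029167)^−84) = €537.59.
Refinanced payment = 33,115.81 × 0.0021875 / (1 − (1+0.0021875)^−84) = €431.99.
Monthly savings = €537.59 − €431.99 = €105.60.
Break-even = €1,000.00 / €105.60 = 9.47 → 10 months.

10 months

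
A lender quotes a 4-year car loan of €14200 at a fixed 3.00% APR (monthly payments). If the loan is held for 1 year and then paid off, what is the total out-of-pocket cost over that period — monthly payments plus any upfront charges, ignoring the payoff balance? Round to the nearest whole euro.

Monthly rate = 3%/12 = 0.0025000; payment = 14,200 × 0.0025000 / (1 − (1+0.0025000)^−48) = €314.31.
Total outlay = 12 × €314.31 = €3,771.72.

€3,772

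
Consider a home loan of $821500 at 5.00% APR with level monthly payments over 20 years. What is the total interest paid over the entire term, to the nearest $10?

$479,670

At 5.00% the monthly rate is 0.0041667, so the payment is 821,500 × 0.0041667 / (1 − 1.0041667^−240) = $5,421.54.
Total paid = 240 × $5,421.54 = $1,301,169.60; interest = $1,301,169.60 − $821,500 = $479,669.60.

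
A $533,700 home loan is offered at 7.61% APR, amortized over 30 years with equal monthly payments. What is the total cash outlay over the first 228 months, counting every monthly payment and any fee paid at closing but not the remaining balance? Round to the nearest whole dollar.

At 7.61% the monthly rate is 0.0063417, so the payment is 533,700 × 0.0063417 / (1 − 1.0063417^−360) = $3,771.99.
Total outlay = 228 × $3,771.99 = $860,013.72.

$860,014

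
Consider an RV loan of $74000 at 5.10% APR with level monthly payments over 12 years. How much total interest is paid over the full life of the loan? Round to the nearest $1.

$25,092

At 5.10% the monthly rate is 0.0042500, so the payment is 74,000 × 0.0042500 / (1 − 1.0042500^−144) = $688.14.
Total paid = 144 × $688.14 = $99,092.16; interest = $99,092.16 − $74,000 = $25,092.16.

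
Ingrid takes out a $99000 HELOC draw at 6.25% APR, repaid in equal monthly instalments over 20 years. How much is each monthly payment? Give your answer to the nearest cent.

$723.62

At 6.25% the monthly rate is 0.0052083, so the payment is 99,000 × 0.0052083 / (1 − 1.0052083^−240) = $723.62.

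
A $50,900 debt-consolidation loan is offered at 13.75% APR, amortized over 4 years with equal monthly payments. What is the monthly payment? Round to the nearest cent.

At 13.75% the monthly rate is 0.0114583, so the payment is 50,900 × 0.0114583 / (1 − 1.0114583^−48) = $1,384.54.

$1,384.54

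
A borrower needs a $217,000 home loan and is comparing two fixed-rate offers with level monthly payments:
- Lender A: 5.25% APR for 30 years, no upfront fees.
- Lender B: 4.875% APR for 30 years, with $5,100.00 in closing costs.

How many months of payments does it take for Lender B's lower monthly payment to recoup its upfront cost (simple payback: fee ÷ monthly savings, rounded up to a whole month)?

103 months

Lender A: at 5.25% the monthly rate is 0.0043750, so the payment is 217,000 × 0.0043750 / (1 − 1.0043750^−360) = $1,198.28.
Lender B: at 4.875% the monthly rate is 0.0040625, so the payment is 217,000 × 0.0040625 / (1 − 1.0040625^−360) = $1,148.38.
Monthly savings = $1,198.28 − $1,148.38 = $49.90.
Break-even = $5,100.00 / $49.90 = 102.20 → 103 months.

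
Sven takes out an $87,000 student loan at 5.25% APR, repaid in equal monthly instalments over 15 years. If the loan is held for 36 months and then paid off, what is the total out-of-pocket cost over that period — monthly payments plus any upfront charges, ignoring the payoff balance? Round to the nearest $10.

Monthly rate = 5.25%/12 = 0.0043750; payment = 87,000 × 0.0043750 / (1 − (1+0.0043750)^−180) = $699.37.
Total outlay = 36 × $699.37 = $25,177.32.

$25,180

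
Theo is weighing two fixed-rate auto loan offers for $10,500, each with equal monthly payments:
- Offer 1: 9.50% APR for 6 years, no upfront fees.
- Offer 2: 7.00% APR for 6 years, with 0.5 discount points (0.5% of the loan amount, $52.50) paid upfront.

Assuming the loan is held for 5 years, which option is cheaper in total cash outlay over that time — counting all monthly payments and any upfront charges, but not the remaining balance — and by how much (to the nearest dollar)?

Offer 2 by $720

Offer 1: at 9.50% the monthly rate is 0.0079167, so the payment is 10,500 × 0.0079167 / (1 − 1.0079167^−72) = $191.88.
Offer 2: at 7.00% the monthly rate is 0.0058333, so the payment is 10,500 × 0.0058333 / (1 − 1.0058333^−72) = $179.01.
Over 60 months: Offer 1 costs 60 × $191.88 = $11,512.80; Offer 2 costs 60 × $179.01 + $52.50 = $10,793.10.
Offer 2 is cheaper by $11,512.80 − $10,793.10 = $719.70.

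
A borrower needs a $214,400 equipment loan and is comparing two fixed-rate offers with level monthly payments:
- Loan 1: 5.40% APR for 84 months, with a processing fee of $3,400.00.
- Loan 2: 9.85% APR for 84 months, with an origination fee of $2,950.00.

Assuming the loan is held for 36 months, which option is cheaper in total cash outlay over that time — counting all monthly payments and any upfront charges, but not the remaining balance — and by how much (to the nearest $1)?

Loan 1 by $16,539

Loan 1: at 5.40% the monthly rate is 0.0045000, so the payment is 214,400 × 0.0045000 / (1 − 1.0045000^−84) = $3,070.77.
Loan 2: at 9.85% the monthly rate is 0.0082083, so the payment is 214,400 × 0.0082083 / (1 − 1.0082083^−84) = $3,542.70.
Over 36 months: Loan 1 costs 36 × $3,070.77 + $3,400.00 = $113,947.72; Loan 2 costs 36 × $3,542.70 + $2,950.00 = $130,487.20.
Loan 1 is cheaper by $130,487.20 − $113,947.72 = $16,539.48.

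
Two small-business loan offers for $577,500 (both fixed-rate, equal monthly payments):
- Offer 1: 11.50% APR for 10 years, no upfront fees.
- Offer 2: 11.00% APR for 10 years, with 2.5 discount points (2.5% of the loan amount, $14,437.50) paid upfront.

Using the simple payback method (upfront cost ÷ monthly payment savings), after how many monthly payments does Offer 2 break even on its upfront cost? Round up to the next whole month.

88 months

Offer 1: at 11.50% the monthly rate is 0.0095833, so the payment is 577,500 × 0.0095833 / (1 − 1.0095833^−120) = $8,119.39.
Offer 2: at 11.00% the monthly rate is 0.0091667, so the payment is 577,500 × 0.0091667 / (1 − 1.0091667^−120) = $7,955.06.
Monthly savings = $8,119.39 − $7,955.06 = $164.33.
Break-even = $14,437.50 / $164.33 = 87.86 → 88 months.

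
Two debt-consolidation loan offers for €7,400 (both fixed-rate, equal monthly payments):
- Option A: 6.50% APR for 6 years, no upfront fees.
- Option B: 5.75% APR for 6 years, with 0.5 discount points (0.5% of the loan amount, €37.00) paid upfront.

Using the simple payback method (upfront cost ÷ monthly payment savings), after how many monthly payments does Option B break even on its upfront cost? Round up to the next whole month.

15 months

Option A: monthly rate = 6.5%/12 = 0.0054167; payment = 7,400 × 0.0054167 / (1 − (1+0.0054167)^−72) = €124.39.
Option B: monthly rate = 5.75%/12 = 0.0047917; payment = 7,400 × 0.0047917 / (1 − (1+0.0047917)^−72) = €121.77.
Monthly savings = €124.39 − €121.77 = €2.62.
Break-even = €37.00 / €2.62 = 14.12 → 15 months.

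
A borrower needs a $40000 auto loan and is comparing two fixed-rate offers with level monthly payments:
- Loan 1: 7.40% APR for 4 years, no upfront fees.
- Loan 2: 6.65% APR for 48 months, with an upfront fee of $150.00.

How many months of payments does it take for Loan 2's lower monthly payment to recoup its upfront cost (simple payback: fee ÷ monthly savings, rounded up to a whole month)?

11 months

Loan 1: monthly rate = 7.4%/12 = 0.0061667; payment = 40,000 × 0.0061667 / (1 − (1+0.0061667)^−48) = $965.29.
Loan 2: monthly rate = 6.65%/12 = 0.0055417; payment = 40,000 × 0.0055417 / (1 − (1+0.0055417)^−48) = $951.37.
Monthly savings = $965.29 − $951.37 = $13.92.
Break-even = $150.00 / $13.92 = 10.78 → 11 months.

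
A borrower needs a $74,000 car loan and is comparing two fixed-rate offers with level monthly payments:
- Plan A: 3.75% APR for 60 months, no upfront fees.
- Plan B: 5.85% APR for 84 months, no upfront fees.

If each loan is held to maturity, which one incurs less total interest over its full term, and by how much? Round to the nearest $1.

Plan A: monthly rate = 3.75%/12 = 0.0031250; payment = 74,000 × 0.0031250 / (1 − (1+0.0031250)^−60) = $1,354.49.
Total interest on Plan A = 60 × $1,354.49 − $74,000 = $7,269.40.
Plan B: at 5.85% the monthly rate is 0.0048750, so the payment is 74,000 × 0.0048750 / (1 − 1.0048750^−84) = $1,075.72.
Total interest on Plan B = 84 × $1,075.72 − $74,000 = $16,360.48.
Plan A is lower by $9,091.08.

Plan A by $9,091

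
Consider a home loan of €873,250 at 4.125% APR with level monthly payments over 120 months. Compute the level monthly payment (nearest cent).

€8,893.20

At 4.125% the monthly rate is 0.0034375, so the payment is 873,250 × 0.0034375 / (1 − 1.0034375^−120) = €8,893.20.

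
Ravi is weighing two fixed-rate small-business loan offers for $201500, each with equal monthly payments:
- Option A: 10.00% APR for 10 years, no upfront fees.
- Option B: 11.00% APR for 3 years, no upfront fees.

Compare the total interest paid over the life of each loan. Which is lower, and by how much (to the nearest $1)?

Option B by $82,054

Option A: at 10.00% the monthly rate is 0.0083333, so the payment is 201,500 × 0.0083333 / (1 − 1.0083333^−120) = $2,662.84.
Total interest on Option A = 120 × $2,662.84 − $201,500 = $118,040.80.
Option B: monthly rate = 11%/12 = 0.0091667; payment = 201,500 × 0.0091667 / (1 − (1+0.0091667)^−36) = $6,596.85.
Total interest on Option B = 36 × $6,596.85 − $201,500 = $35,986.60.
Option B is lower by $82,054.20.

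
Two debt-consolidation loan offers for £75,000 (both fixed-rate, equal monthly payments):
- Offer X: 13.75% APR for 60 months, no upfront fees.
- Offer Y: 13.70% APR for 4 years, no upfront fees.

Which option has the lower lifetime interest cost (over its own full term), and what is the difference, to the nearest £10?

Offer Y by £6,290

Offer X: monthly rate = 13.75%/12 = 0.0114583; payment = 75,000 × 0.0114583 / (1 − (1+0.0114583)^−60) = £1,735.41.
Total interest on Offer X = 60 × £1,735.41 − £75,000 = £29,124.60.
Offer Y: monthly rate = 13.7%/12 = 0.0114167; payment = 75,000 × 0.0114167 / (1 − (1+0.0114167)^−48) = £2,038.22.
Total interest on Offer Y = 48 × £2,038.22 − £75,000 = £22,834.56.
Offer Y is lower by £6,290.04.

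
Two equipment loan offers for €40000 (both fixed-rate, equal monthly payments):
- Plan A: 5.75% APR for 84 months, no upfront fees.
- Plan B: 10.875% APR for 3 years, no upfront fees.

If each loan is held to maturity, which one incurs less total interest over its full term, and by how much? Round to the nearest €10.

Plan A: monthly rate = 5.75%/12 = 0.0047917; payment = 40,000 × 0.0047917 / (1 − (1+0.0047917)^−84) = €579.56.
Total interest on Plan A = 84 × €579.56 − €40,000 = €8,683.04.
Plan B: at 10.875% the monthly rate is 0.0090625, so the payment is 40,000 × 0.0090625 / (1 − 1.0090625^−36) = €1,307.18.
Total interest on Plan B = 36 × €1,307.18 − €40,000 = €7,058.48.
Plan B is lower by €1,624.56.

Plan B by €1,620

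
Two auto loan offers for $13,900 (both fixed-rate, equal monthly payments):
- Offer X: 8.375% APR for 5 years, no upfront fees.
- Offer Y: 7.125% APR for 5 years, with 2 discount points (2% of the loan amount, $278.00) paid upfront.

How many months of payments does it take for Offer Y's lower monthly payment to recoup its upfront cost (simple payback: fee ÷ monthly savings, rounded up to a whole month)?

Offer X: monthly rate = 8.375%/12 = 0.0069792; payment = 13,900 × 0.0069792 / (1 − (1+0.0069792)^−60) = $284.34.
Offer Y: at 7.125% the monthly rate is 0.0059375, so the payment is 13,900 × 0.0059375 / (1 − 1.0059375^−60) = $276.06.
Monthly savings = $284.34 − $276.06 = $8.28.
Break-even = $278.00 / $8.28 = 33.57 → 34 months.

34 months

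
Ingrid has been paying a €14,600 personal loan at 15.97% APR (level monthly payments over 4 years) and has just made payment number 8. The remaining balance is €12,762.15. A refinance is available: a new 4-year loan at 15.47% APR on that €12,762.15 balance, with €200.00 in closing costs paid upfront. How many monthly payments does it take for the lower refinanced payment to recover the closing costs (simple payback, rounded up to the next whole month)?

Current payment = 14,600 × 15.97%/12 / (1 − (1+0.0133083)^−48) = €413.54.
Refinanced payment = 12,762.15 × 0.0128917 / (1 − (1+0.0128917)^−48) = €358.23.
Monthly savings = €413.54 − €358.23 = €55.31.
Break-even = €200.00 / €55.31 = 3.62 → 4 months.

4 months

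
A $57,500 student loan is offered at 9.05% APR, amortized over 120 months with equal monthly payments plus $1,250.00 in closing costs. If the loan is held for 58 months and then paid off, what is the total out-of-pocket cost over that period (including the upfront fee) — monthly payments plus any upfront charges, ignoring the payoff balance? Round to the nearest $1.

$43,587

At 9.05% the monthly rate is 0.0075417, so the payment is 57,500 × 0.0075417 / (1 − 1.0075417^−120) = $729.94.
Total outlay = 58 × $729.94 + $1,250.00 = $43,586.52.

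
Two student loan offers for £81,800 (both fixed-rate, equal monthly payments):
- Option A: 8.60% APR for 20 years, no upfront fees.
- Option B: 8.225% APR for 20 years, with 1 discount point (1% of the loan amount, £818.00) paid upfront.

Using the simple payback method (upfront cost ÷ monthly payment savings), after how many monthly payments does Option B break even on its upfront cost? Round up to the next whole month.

Option A: at 8.60% the monthly rate is 0.0071667, so the payment is 81,800 × 0.0071667 / (1 − 1.0071667^−240) = £715.07.
Option B: monthly rate = 8.225%/12 = 0.0068542; payment = 81,800 × 0.0068542 / (1 − (1+0.0068542)^−240) = £695.71.
Monthly savings = £715.07 − £695.71 = £19.36.
Break-even = £818.00 / £19.36 = 42.25 → 43 months.

43 months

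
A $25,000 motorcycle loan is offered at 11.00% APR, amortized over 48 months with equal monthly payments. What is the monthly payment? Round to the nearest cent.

$646.14

Monthly rate = 11%/12 = 0.0091667; payment = 25,000 × 0.0091667 / (1 − (1+0.0091667)^−48) = $646.14.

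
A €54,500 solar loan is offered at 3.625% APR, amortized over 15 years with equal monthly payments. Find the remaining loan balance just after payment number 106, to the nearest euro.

With monthly rate i = 3.625%/12 = 0.0030208, the balance after k of n payments is P · [(1+i)^n − (1+i)^k] / [(1+i)^n − 1].
(1+0.0030208)^180 = 1.72104276 and (1+0.0030208)^106 = 1.37675001, so the balance is 54,500 × (1.72104276 − 1.37675001) / (1.72104276 − 1) = €26,023.36.

€26,023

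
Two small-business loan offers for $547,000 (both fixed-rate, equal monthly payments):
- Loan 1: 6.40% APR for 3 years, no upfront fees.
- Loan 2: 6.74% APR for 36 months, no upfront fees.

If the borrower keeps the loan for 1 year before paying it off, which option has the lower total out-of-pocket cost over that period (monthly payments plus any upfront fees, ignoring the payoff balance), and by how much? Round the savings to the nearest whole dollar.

Loan 1: at 6.40% the monthly rate is 0.0053333, so the payment is 547,000 × 0.0053333 / (1 − 1.0053333^−36) = $16,740.12.
Loan 2: at 6.74% the monthly rate is 0.0056167, so the payment is 547,000 × 0.0056167 / (1 − 1.0056167^−36) = $16,824.82.
Over 12 months: Loan 1 costs 12 × $16,740.12 = $200,881.44; Loan 2 costs 12 × $16,824.82 = $201,897.84.
Loan 1 is cheaper by $201,897.84 − $200,881.44 = $1,016.40.

Loan 1 by $1,016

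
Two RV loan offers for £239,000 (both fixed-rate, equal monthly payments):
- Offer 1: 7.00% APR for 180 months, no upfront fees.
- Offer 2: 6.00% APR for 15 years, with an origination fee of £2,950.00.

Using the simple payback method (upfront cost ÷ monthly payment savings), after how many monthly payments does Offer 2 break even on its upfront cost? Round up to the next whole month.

23 months

Offer 1: at 7.00% the monthly rate is 0.0058333, so the payment is 239,000 × 0.0058333 / (1 − 1.0058333^−180) = £2,148.20.
Offer 2: at 6.00% the monthly rate is 0.0050000, so the payment is 239,000 × 0.0050000 / (1 − 1.0050000^−180) = £2,016.82.
Monthly savings = £2,148.20 − £2,016.82 = £131.38.
Break-even = £2,950.00 / £131.38 = 22.45 → 23 months.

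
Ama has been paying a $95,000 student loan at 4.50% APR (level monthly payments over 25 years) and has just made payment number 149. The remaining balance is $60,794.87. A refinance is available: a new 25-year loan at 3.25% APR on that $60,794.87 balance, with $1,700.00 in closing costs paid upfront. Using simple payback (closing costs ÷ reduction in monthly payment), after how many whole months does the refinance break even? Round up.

Current payment = 95,000 × 4.5%/12 / (1 − (1+0.0037500)^−300) = $528.04.
Refinanced payment = 60,794.87 × 0.0027083 / (1 − (1+0.0027083)^−300) = $296.26.
Monthly savings = $528.04 − $296.26 = $231.78.
Break-even = $1,700.00 / $231.78 = 7.33 → 8 months.

8 months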